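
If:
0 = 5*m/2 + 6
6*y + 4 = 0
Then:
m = -12/5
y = -2/3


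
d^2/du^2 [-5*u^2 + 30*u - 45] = -10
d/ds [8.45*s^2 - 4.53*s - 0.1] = 16.9*s - 4.53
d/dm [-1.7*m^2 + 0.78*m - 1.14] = 0.78 - 3.4*m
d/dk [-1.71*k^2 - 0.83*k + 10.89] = -3.42*k - 0.83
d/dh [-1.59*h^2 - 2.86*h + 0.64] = -3.18*h - 2.86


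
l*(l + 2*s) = l^2 + 2*l*s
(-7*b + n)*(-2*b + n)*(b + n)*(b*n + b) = 14*b^4*n + 14*b^4 + 5*b^3*n^2 + 5*b^3*n - 8*b^2*n^3 - 8*b^2*n^2 + b*n^4 + b*n^3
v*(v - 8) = v^2 - 8*v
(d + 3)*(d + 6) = d^2 + 9*d + 18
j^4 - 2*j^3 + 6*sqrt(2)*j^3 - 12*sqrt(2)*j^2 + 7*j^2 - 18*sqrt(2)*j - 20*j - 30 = (j - 3)*(j + 1)*(j + sqrt(2))*(j + 5*sqrt(2))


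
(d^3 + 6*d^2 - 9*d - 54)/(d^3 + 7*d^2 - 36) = (d - 3)/(d - 2)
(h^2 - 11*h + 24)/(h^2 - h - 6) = (h - 8)/(h + 2)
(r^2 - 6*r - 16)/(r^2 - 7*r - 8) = (r + 2)/(r + 1)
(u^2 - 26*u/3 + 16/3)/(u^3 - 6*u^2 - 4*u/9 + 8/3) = 3*(u - 8)/(3*u^2 - 16*u - 12)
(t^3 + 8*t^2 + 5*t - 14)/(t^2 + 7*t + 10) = (t^2 + 6*t - 7)/(t + 5)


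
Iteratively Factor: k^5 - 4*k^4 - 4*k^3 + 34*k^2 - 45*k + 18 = (k + 3)*(k^4 - 7*k^3 + 17*k^2 - 17*k + 6) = (k - 1)*(k + 3)*(k^3 - 6*k^2 + 11*k - 6) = (k - 1)^2*(k + 3)*(k^2 - 5*k + 6) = (k - 3)*(k - 1)^2*(k + 3)*(k - 2)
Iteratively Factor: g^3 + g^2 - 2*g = (g - 1)*(g^2 + 2*g) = g*(g - 1)*(g + 2)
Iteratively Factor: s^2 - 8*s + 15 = (s - 5)*(s - 3)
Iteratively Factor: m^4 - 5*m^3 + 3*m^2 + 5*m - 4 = (m - 1)*(m^3 - 4*m^2 - m + 4) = (m - 1)^2*(m^2 - 3*m - 4) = (m - 4)*(m - 1)^2*(m + 1)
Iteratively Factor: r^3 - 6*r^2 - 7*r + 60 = (r - 4)*(r^2 - 2*r - 15) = (r - 4)*(r + 3)*(r - 5)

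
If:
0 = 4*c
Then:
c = 0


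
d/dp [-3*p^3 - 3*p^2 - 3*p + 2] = -9*p^2 - 6*p - 3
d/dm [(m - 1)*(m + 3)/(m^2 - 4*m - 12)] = 6*(-m^2 - 3*m - 6)/(m^4 - 8*m^3 - 8*m^2 + 96*m + 144)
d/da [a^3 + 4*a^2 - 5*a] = 3*a^2 + 8*a - 5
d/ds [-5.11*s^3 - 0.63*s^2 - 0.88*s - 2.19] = -15.33*s^2 - 1.26*s - 0.88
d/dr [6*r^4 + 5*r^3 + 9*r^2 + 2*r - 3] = 24*r^3 + 15*r^2 + 18*r + 2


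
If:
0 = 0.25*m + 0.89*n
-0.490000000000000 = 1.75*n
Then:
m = 1.00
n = -0.28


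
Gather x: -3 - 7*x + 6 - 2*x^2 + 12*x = -2*x^2 + 5*x + 3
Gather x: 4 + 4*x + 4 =4*x + 8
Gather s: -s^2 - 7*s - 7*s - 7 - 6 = -s^2 - 14*s - 13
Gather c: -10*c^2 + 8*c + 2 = -10*c^2 + 8*c + 2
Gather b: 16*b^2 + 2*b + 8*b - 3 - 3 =16*b^2 + 10*b - 6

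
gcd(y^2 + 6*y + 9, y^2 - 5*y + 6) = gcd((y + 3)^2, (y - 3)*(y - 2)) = 1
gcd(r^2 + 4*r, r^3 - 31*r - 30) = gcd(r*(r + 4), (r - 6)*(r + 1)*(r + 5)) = 1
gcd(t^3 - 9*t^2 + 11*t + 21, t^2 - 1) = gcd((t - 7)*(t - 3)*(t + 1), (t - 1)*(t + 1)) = t + 1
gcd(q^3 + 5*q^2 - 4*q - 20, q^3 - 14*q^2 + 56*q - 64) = q - 2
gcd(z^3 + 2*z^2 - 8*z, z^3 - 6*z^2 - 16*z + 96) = z + 4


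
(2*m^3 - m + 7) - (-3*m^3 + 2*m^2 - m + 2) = 5*m^3 - 2*m^2 + 5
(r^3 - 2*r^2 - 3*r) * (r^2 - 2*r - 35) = r^5 - 4*r^4 - 34*r^3 + 76*r^2 + 105*r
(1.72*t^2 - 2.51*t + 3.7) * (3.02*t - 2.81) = 5.1944*t^3 - 12.4134*t^2 + 18.2271*t - 10.397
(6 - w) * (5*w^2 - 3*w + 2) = -5*w^3 + 33*w^2 - 20*w + 12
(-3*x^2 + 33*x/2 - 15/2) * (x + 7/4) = -3*x^3 + 45*x^2/4 + 171*x/8 - 105/8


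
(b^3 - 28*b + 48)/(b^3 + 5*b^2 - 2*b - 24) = (b^2 + 2*b - 24)/(b^2 + 7*b + 12)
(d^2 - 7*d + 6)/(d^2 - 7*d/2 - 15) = 2*(d - 1)/(2*d + 5)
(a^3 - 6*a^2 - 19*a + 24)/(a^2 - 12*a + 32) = (a^2 + 2*a - 3)/(a - 4)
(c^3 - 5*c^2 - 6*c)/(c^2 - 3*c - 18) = c*(c + 1)/(c + 3)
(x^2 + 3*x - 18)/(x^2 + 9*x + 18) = (x - 3)/(x + 3)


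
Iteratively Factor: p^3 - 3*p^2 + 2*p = (p - 2)*(p^2 - p) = p*(p - 2)*(p - 1)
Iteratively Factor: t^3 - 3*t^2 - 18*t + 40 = (t - 2)*(t^2 - t - 20) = (t - 2)*(t + 4)*(t - 5)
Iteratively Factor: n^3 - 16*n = (n - 4)*(n^2 + 4*n) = (n - 4)*(n + 4)*(n)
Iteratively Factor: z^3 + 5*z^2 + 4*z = (z)*(z^2 + 5*z + 4) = z*(z + 1)*(z + 4)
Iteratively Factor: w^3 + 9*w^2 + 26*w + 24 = (w + 2)*(w^2 + 7*w + 12) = (w + 2)*(w + 3)*(w + 4)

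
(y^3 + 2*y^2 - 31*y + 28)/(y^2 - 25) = (y^3 + 2*y^2 - 31*y + 28)/(y^2 - 25)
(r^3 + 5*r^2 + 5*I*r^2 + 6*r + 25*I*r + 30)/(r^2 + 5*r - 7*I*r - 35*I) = (r^2 + 5*I*r + 6)/(r - 7*I)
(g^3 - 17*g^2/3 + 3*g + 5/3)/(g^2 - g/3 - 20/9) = 3*(-3*g^3 + 17*g^2 - 9*g - 5)/(-9*g^2 + 3*g + 20)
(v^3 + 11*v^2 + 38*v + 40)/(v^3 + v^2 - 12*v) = (v^2 + 7*v + 10)/(v*(v - 3))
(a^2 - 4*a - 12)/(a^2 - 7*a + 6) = (a + 2)/(a - 1)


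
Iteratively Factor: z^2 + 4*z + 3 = (z + 1)*(z + 3)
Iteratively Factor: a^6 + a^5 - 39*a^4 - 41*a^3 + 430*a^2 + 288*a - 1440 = (a + 4)*(a^5 - 3*a^4 - 27*a^3 + 67*a^2 + 162*a - 360) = (a - 2)*(a + 4)*(a^4 - a^3 - 29*a^2 + 9*a + 180) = (a - 2)*(a + 4)^2*(a^3 - 5*a^2 - 9*a + 45) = (a - 5)*(a - 2)*(a + 4)^2*(a^2 - 9) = (a - 5)*(a - 3)*(a - 2)*(a + 4)^2*(a + 3)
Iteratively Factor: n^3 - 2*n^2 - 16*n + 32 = (n - 4)*(n^2 + 2*n - 8) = (n - 4)*(n + 4)*(n - 2)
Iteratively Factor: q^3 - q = (q + 1)*(q^2 - q) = (q - 1)*(q + 1)*(q)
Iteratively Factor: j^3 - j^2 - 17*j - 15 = (j + 3)*(j^2 - 4*j - 5) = (j + 1)*(j + 3)*(j - 5)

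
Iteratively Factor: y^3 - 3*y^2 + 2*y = (y - 2)*(y^2 - y) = (y - 2)*(y - 1)*(y)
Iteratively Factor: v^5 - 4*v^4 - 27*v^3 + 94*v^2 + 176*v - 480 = (v + 4)*(v^4 - 8*v^3 + 5*v^2 + 74*v - 120) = (v + 3)*(v + 4)*(v^3 - 11*v^2 + 38*v - 40) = (v - 2)*(v + 3)*(v + 4)*(v^2 - 9*v + 20) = (v - 5)*(v - 2)*(v + 3)*(v + 4)*(v - 4)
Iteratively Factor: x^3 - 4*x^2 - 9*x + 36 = (x - 3)*(x^2 - x - 12) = (x - 3)*(x + 3)*(x - 4)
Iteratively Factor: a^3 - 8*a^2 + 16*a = (a - 4)*(a^2 - 4*a) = (a - 4)^2*(a)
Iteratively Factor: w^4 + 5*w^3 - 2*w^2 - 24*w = (w + 3)*(w^3 + 2*w^2 - 8*w) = w*(w + 3)*(w^2 + 2*w - 8) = w*(w - 2)*(w + 3)*(w + 4)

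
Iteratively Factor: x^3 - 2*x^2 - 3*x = (x)*(x^2 - 2*x - 3) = x*(x - 3)*(x + 1)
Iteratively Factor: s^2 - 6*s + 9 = (s - 3)*(s - 3)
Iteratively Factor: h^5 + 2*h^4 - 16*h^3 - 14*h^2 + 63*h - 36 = (h - 3)*(h^4 + 5*h^3 - h^2 - 17*h + 12) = (h - 3)*(h - 1)*(h^3 + 6*h^2 + 5*h - 12) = (h - 3)*(h - 1)^2*(h^2 + 7*h + 12) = (h - 3)*(h - 1)^2*(h + 4)*(h + 3)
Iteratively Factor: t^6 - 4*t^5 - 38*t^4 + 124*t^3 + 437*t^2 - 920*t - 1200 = (t - 5)*(t^5 + t^4 - 33*t^3 - 41*t^2 + 232*t + 240) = (t - 5)*(t - 3)*(t^4 + 4*t^3 - 21*t^2 - 104*t - 80) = (t - 5)*(t - 3)*(t + 1)*(t^3 + 3*t^2 - 24*t - 80) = (t - 5)^2*(t - 3)*(t + 1)*(t^2 + 8*t + 16) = (t - 5)^2*(t - 3)*(t + 1)*(t + 4)*(t + 4)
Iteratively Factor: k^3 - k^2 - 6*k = (k + 2)*(k^2 - 3*k) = k*(k + 2)*(k - 3)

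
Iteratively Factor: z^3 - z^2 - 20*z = (z + 4)*(z^2 - 5*z) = (z - 5)*(z + 4)*(z)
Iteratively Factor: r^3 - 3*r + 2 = (r + 2)*(r^2 - 2*r + 1) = (r - 1)*(r + 2)*(r - 1)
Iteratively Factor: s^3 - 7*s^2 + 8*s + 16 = (s + 1)*(s^2 - 8*s + 16) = (s - 4)*(s + 1)*(s - 4)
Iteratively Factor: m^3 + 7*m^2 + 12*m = (m + 4)*(m^2 + 3*m) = m*(m + 4)*(m + 3)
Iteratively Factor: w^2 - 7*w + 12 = (w - 4)*(w - 3)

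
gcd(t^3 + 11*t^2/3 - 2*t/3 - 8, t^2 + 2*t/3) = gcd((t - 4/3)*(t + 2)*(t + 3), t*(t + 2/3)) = 1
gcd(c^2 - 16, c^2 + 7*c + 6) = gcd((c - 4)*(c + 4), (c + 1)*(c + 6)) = 1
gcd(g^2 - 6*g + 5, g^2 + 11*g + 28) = 1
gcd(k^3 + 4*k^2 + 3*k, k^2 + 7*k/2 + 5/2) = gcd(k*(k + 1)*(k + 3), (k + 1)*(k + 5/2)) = k + 1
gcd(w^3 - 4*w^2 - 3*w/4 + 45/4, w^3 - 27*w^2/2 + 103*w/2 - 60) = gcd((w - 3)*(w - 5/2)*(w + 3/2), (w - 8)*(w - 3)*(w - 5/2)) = w^2 - 11*w/2 + 15/2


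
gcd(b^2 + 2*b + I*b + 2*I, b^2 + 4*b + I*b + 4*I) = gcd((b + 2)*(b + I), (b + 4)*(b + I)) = b + I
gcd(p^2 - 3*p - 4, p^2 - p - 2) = p + 1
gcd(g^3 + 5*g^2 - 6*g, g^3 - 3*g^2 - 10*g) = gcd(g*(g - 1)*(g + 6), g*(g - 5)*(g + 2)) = g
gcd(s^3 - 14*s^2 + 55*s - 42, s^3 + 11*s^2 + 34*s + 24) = 1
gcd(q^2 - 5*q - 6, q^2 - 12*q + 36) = q - 6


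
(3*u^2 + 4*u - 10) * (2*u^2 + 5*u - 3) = 6*u^4 + 23*u^3 - 9*u^2 - 62*u + 30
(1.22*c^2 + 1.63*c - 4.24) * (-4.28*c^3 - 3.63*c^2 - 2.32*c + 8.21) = -5.2216*c^5 - 11.405*c^4 + 9.3999*c^3 + 21.6258*c^2 + 23.2191*c - 34.8104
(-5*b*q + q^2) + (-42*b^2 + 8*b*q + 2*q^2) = -42*b^2 + 3*b*q + 3*q^2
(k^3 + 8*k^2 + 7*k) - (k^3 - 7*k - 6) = 8*k^2 + 14*k + 6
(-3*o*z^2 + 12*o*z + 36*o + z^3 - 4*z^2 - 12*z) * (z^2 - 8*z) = -3*o*z^4 + 36*o*z^3 - 60*o*z^2 - 288*o*z + z^5 - 12*z^4 + 20*z^3 + 96*z^2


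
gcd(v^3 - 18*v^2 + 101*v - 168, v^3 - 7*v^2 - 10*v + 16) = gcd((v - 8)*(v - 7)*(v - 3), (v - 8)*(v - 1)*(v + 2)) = v - 8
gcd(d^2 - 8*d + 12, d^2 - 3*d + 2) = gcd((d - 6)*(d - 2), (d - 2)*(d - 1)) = d - 2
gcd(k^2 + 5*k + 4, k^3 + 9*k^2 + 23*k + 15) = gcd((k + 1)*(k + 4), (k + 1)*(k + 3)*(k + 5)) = k + 1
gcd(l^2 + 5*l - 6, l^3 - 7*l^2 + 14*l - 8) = l - 1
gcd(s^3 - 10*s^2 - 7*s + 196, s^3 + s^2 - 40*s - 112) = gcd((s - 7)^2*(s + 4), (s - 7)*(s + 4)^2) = s^2 - 3*s - 28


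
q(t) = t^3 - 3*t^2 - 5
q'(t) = 3*t^2 - 6*t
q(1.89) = -8.97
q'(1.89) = -0.62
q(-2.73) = -47.71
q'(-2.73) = 38.74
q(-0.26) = -5.22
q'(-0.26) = 1.76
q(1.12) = -7.36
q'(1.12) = -2.96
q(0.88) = -6.64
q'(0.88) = -2.96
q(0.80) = -6.41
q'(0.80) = -2.88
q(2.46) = -8.27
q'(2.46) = 3.39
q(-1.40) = -13.62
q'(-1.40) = 14.28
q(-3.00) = -59.00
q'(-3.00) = 45.00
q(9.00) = 481.00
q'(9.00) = 189.00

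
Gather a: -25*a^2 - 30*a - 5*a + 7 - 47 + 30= -25*a^2 - 35*a - 10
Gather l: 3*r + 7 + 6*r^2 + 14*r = 6*r^2 + 17*r + 7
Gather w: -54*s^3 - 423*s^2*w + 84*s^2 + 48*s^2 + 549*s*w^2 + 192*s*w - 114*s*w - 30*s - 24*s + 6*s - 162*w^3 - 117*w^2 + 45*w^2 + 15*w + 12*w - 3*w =-54*s^3 + 132*s^2 - 48*s - 162*w^3 + w^2*(549*s - 72) + w*(-423*s^2 + 78*s + 24)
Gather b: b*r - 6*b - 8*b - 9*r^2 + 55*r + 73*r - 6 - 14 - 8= b*(r - 14) - 9*r^2 + 128*r - 28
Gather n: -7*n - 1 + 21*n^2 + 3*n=21*n^2 - 4*n - 1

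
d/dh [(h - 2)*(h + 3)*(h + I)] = 3*h^2 + 2*h*(1 + I) - 6 + I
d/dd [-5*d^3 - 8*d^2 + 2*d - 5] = -15*d^2 - 16*d + 2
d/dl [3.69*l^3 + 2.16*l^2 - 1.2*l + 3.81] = 11.07*l^2 + 4.32*l - 1.2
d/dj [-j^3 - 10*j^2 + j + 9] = -3*j^2 - 20*j + 1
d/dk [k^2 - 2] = 2*k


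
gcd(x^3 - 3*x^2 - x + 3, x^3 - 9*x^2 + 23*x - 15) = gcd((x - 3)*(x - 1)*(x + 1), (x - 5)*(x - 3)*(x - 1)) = x^2 - 4*x + 3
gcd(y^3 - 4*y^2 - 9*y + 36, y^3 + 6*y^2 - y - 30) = y + 3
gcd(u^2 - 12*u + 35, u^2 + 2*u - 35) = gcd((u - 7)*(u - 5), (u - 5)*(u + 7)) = u - 5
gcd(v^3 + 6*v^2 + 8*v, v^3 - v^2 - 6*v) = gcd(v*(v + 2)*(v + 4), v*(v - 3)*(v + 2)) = v^2 + 2*v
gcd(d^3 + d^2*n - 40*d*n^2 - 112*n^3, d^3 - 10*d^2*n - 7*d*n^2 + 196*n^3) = d^2 - 3*d*n - 28*n^2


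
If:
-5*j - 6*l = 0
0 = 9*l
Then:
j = 0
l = 0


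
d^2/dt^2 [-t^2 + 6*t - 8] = -2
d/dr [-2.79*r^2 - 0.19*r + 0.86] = -5.58*r - 0.19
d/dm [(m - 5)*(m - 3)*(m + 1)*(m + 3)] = 4*m^3 - 12*m^2 - 28*m + 36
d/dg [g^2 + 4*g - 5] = 2*g + 4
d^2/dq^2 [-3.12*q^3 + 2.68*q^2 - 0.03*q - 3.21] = 5.36 - 18.72*q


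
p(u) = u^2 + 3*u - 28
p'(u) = 2*u + 3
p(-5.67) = -12.86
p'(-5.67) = -8.34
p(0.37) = -26.75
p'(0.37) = 3.74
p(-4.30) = -22.41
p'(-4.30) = -5.60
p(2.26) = -16.11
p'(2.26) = 7.52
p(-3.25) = -27.19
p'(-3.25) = -3.50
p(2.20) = -16.56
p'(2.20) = 7.40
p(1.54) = -21.01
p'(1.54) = 6.08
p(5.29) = 15.85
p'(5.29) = 13.58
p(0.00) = -28.00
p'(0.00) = 3.00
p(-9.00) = 26.00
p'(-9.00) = -15.00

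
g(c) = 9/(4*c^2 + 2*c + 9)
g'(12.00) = 0.00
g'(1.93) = -0.20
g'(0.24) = -0.37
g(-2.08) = 0.41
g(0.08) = 0.98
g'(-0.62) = 0.31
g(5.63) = 0.06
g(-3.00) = 0.23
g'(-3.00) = 0.13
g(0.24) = 0.93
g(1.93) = 0.32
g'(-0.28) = 0.03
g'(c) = 9*(-8*c - 2)/(4*c^2 + 2*c + 9)^2 = 18*(-4*c - 1)/(4*c^2 + 2*c + 9)^2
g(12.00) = 0.01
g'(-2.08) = 0.27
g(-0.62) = 0.97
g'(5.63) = -0.02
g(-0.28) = 1.03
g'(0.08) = -0.28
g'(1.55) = -0.27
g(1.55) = 0.41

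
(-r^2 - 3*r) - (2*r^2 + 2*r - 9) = -3*r^2 - 5*r + 9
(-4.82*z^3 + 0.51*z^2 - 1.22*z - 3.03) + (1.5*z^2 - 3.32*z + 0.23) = -4.82*z^3 + 2.01*z^2 - 4.54*z - 2.8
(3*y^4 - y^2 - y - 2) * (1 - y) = -3*y^5 + 3*y^4 + y^3 + y - 2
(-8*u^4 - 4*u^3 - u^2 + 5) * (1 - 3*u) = 24*u^5 + 4*u^4 - u^3 - u^2 - 15*u + 5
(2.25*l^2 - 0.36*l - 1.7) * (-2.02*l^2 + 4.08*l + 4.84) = -4.545*l^4 + 9.9072*l^3 + 12.8552*l^2 - 8.6784*l - 8.228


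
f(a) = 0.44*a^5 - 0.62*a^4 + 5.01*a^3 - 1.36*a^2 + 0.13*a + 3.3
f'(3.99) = 628.61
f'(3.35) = 343.53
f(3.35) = 284.38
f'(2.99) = 235.91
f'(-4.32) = 1258.55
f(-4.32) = -1304.51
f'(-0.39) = 3.67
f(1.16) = 9.24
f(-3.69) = -683.38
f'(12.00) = 43465.57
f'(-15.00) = 123167.68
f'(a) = 2.2*a^4 - 2.48*a^3 + 15.03*a^2 - 2.72*a + 0.13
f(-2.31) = -112.61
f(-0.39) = 2.73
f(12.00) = 105096.06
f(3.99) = 588.23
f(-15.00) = -382725.90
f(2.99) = 181.05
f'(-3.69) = 747.30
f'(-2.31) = 179.83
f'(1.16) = 17.31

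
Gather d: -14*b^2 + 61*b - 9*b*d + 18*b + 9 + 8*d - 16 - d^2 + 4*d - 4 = -14*b^2 + 79*b - d^2 + d*(12 - 9*b) - 11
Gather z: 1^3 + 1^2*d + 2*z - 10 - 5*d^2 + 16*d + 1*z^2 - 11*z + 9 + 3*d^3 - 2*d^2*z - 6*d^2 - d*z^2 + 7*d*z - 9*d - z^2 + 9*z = 3*d^3 - 11*d^2 - d*z^2 + 8*d + z*(-2*d^2 + 7*d)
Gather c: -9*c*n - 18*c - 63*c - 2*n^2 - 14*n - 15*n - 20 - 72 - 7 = c*(-9*n - 81) - 2*n^2 - 29*n - 99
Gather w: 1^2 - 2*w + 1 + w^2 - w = w^2 - 3*w + 2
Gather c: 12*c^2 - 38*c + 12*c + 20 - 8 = 12*c^2 - 26*c + 12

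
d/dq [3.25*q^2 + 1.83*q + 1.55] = 6.5*q + 1.83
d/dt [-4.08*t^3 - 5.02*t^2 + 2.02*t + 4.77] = -12.24*t^2 - 10.04*t + 2.02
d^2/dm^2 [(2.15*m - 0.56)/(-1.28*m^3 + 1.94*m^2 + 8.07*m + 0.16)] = (-21.13536*m^5 + 43.043328*m^4 - 82.8502320000001*m^3 - 27.3456*m^2 + 57.295776*m + 78.1444)/(2.097152*m^9 - 9.535488*m^8 - 25.21344*m^7 + 112.148728*m^6 + 161.346732*m^5 - 370.91703*m^4 - 540.489207*m^3 - 31.408944*m^2 - 0.619776*m - 0.004096)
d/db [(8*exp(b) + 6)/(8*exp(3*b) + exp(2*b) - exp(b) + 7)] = 2*(-(4*exp(b) + 3)*(24*exp(2*b) + 2*exp(b) - 1) + 32*exp(3*b) + 4*exp(2*b) - 4*exp(b) + 28)*exp(b)/(8*exp(3*b) + exp(2*b) - exp(b) + 7)^2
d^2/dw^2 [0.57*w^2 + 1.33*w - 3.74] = 1.14000000000000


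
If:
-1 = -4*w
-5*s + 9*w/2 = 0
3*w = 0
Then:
No Solution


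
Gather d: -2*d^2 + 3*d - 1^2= -2*d^2 + 3*d - 1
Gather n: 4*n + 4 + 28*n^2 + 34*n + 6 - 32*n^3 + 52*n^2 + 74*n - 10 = -32*n^3 + 80*n^2 + 112*n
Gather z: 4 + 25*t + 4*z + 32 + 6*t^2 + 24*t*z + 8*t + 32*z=6*t^2 + 33*t + z*(24*t + 36) + 36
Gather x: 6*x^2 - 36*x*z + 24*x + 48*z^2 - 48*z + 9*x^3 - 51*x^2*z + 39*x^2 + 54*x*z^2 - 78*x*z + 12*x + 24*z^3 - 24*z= 9*x^3 + x^2*(45 - 51*z) + x*(54*z^2 - 114*z + 36) + 24*z^3 + 48*z^2 - 72*z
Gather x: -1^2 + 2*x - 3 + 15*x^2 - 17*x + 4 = 15*x^2 - 15*x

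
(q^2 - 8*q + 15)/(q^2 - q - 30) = (-q^2 + 8*q - 15)/(-q^2 + q + 30)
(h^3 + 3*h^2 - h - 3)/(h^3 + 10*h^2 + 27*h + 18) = (h - 1)/(h + 6)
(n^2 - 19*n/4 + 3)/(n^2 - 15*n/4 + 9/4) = (n - 4)/(n - 3)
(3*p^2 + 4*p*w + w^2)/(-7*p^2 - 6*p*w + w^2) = (-3*p - w)/(7*p - w)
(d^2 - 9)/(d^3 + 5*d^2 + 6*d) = (d - 3)/(d*(d + 2))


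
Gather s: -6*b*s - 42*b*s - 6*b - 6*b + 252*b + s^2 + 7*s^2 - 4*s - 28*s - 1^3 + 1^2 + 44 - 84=240*b + 8*s^2 + s*(-48*b - 32) - 40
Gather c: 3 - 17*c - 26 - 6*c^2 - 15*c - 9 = -6*c^2 - 32*c - 32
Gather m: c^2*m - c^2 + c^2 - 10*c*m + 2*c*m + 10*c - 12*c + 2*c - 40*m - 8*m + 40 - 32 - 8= m*(c^2 - 8*c - 48)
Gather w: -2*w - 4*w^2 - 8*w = -4*w^2 - 10*w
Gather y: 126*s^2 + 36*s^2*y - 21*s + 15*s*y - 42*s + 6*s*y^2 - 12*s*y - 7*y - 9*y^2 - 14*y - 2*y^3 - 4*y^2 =126*s^2 - 63*s - 2*y^3 + y^2*(6*s - 13) + y*(36*s^2 + 3*s - 21)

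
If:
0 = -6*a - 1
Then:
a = -1/6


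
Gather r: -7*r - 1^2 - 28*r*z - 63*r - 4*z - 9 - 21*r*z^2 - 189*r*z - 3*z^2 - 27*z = r*(-21*z^2 - 217*z - 70) - 3*z^2 - 31*z - 10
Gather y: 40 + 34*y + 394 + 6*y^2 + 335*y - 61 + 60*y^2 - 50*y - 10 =66*y^2 + 319*y + 363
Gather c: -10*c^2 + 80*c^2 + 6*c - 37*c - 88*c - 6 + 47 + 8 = 70*c^2 - 119*c + 49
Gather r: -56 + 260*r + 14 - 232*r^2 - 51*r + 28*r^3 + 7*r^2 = 28*r^3 - 225*r^2 + 209*r - 42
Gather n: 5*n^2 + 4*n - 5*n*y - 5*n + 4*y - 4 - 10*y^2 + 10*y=5*n^2 + n*(-5*y - 1) - 10*y^2 + 14*y - 4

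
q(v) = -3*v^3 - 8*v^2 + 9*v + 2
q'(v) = -9*v^2 - 16*v + 9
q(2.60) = -81.41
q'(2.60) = -93.44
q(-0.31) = -1.47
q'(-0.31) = 13.10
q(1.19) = -3.67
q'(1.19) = -22.78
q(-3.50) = 1.12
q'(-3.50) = -45.25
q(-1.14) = -14.21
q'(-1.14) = 15.54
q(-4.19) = 44.52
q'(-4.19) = -81.96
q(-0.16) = 0.37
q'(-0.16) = 11.33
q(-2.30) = -24.52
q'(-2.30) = -1.81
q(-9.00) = 1460.00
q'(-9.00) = -576.00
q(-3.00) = -16.00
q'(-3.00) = -24.00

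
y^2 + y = y*(y + 1)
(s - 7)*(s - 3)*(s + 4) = s^3 - 6*s^2 - 19*s + 84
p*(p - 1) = p^2 - p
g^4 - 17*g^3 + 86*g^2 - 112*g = g*(g - 8)*(g - 7)*(g - 2)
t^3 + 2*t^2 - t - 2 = (t - 1)*(t + 1)*(t + 2)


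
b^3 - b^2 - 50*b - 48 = (b - 8)*(b + 1)*(b + 6)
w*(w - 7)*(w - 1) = w^3 - 8*w^2 + 7*w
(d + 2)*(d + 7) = d^2 + 9*d + 14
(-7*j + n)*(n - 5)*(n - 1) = -7*j*n^2 + 42*j*n - 35*j + n^3 - 6*n^2 + 5*n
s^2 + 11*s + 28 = (s + 4)*(s + 7)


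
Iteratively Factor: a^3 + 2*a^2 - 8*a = (a)*(a^2 + 2*a - 8) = a*(a + 4)*(a - 2)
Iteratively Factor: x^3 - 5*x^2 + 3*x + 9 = (x + 1)*(x^2 - 6*x + 9) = (x - 3)*(x + 1)*(x - 3)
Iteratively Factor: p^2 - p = (p)*(p - 1)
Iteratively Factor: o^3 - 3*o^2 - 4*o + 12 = (o - 2)*(o^2 - o - 6) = (o - 2)*(o + 2)*(o - 3)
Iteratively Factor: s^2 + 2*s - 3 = (s + 3)*(s - 1)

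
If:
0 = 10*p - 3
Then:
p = 3/10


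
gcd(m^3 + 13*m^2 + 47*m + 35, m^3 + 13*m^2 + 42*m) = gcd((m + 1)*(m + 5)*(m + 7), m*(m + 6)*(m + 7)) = m + 7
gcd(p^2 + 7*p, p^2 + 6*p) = p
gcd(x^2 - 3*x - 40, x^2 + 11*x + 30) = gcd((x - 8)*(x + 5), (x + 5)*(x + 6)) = x + 5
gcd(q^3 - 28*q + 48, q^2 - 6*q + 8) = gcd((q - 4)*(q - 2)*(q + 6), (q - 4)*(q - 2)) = q^2 - 6*q + 8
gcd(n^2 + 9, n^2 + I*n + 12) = n - 3*I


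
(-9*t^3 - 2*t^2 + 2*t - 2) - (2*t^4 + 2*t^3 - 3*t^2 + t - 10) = -2*t^4 - 11*t^3 + t^2 + t + 8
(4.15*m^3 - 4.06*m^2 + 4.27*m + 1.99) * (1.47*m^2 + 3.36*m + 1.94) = 6.1005*m^5 + 7.9758*m^4 + 0.686300000000001*m^3 + 9.3961*m^2 + 14.9702*m + 3.8606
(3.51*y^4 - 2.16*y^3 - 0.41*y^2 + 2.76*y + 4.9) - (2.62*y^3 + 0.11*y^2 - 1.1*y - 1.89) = 3.51*y^4 - 4.78*y^3 - 0.52*y^2 + 3.86*y + 6.79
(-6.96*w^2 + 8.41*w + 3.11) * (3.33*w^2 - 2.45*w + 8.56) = -23.1768*w^4 + 45.0573*w^3 - 69.8258*w^2 + 64.3701*w + 26.6216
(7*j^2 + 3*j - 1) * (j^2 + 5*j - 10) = 7*j^4 + 38*j^3 - 56*j^2 - 35*j + 10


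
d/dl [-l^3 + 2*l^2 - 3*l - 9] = -3*l^2 + 4*l - 3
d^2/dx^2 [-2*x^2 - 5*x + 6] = -4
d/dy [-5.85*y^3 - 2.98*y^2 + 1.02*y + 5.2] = -17.55*y^2 - 5.96*y + 1.02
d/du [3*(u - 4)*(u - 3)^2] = 3*(u - 3)*(3*u - 11)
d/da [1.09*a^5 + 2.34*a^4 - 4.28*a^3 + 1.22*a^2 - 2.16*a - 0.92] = 5.45*a^4 + 9.36*a^3 - 12.84*a^2 + 2.44*a - 2.16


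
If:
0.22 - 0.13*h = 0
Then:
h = 1.69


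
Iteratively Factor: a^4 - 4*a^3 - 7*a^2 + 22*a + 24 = (a - 4)*(a^3 - 7*a - 6) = (a - 4)*(a + 2)*(a^2 - 2*a - 3) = (a - 4)*(a - 3)*(a + 2)*(a + 1)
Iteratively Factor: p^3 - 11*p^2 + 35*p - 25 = (p - 5)*(p^2 - 6*p + 5) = (p - 5)^2*(p - 1)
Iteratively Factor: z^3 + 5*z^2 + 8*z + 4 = (z + 2)*(z^2 + 3*z + 2) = (z + 2)^2*(z + 1)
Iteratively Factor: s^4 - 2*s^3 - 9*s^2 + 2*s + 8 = (s + 2)*(s^3 - 4*s^2 - s + 4) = (s - 1)*(s + 2)*(s^2 - 3*s - 4) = (s - 4)*(s - 1)*(s + 2)*(s + 1)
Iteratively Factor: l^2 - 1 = (l + 1)*(l - 1)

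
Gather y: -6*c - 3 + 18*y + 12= -6*c + 18*y + 9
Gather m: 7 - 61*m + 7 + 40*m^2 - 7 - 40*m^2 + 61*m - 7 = 0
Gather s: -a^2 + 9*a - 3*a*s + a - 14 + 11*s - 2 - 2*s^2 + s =-a^2 + 10*a - 2*s^2 + s*(12 - 3*a) - 16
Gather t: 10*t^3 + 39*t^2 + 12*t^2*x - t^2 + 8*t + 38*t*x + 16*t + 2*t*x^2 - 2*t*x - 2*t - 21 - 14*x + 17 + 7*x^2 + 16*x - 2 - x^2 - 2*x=10*t^3 + t^2*(12*x + 38) + t*(2*x^2 + 36*x + 22) + 6*x^2 - 6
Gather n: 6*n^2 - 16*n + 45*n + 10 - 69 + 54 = 6*n^2 + 29*n - 5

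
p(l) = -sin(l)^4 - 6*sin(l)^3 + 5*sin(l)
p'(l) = -4*sin(l)^3*cos(l) - 18*sin(l)^2*cos(l) + 5*cos(l)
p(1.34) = -1.57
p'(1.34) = -3.60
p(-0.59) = -1.84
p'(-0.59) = 0.10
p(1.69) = -1.88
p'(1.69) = 1.98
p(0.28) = 1.25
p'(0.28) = 3.40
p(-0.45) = -1.72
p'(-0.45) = 1.73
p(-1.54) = -0.00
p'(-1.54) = -0.28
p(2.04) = -0.43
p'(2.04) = 5.50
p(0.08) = 0.40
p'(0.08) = 4.87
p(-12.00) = 1.67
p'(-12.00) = -0.68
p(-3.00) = -0.69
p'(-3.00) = -4.61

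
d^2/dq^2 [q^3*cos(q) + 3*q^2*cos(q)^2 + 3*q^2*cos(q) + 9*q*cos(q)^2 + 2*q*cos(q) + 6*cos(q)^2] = -q^3*cos(q) - 6*q^2*sin(q) - 3*q^2*cos(q) - 6*q^2*cos(2*q) - 12*q*sin(q) - 12*q*sin(2*q) + 4*q*cos(q) - 18*q*cos(2*q) - 4*sin(q) - 18*sin(2*q) + 6*cos(q) - 9*cos(2*q) + 3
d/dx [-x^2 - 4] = -2*x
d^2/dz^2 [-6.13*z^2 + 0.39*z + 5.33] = -12.2600000000000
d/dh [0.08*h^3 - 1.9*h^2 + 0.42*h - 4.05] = 0.24*h^2 - 3.8*h + 0.42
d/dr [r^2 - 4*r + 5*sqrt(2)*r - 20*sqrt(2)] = 2*r - 4 + 5*sqrt(2)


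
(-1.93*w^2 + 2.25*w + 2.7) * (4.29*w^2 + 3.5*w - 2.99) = -8.2797*w^4 + 2.8975*w^3 + 25.2287*w^2 + 2.7225*w - 8.073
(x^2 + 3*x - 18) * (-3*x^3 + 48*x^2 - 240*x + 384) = -3*x^5 + 39*x^4 - 42*x^3 - 1200*x^2 + 5472*x - 6912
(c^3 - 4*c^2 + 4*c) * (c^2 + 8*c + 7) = c^5 + 4*c^4 - 21*c^3 + 4*c^2 + 28*c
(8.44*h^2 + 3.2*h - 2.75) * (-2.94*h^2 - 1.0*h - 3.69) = -24.8136*h^4 - 17.848*h^3 - 26.2586*h^2 - 9.058*h + 10.1475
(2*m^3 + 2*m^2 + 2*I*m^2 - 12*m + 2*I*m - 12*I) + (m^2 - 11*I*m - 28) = 2*m^3 + 3*m^2 + 2*I*m^2 - 12*m - 9*I*m - 28 - 12*I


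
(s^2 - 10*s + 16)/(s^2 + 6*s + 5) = (s^2 - 10*s + 16)/(s^2 + 6*s + 5)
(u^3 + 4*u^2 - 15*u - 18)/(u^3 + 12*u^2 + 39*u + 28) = (u^2 + 3*u - 18)/(u^2 + 11*u + 28)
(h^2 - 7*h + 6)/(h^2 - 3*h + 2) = (h - 6)/(h - 2)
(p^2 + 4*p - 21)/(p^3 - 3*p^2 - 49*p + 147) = 1/(p - 7)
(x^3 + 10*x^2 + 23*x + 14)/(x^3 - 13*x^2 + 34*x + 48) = (x^2 + 9*x + 14)/(x^2 - 14*x + 48)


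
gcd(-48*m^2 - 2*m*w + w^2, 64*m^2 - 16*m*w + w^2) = -8*m + w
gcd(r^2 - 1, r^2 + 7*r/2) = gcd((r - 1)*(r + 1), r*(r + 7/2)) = 1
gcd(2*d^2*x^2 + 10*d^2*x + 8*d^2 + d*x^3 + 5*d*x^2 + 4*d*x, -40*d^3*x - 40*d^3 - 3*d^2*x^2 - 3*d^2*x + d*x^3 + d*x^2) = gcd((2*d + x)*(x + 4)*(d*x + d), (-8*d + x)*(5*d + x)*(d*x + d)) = d*x + d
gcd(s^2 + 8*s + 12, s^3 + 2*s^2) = s + 2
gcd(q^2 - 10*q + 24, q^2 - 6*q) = q - 6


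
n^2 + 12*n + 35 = (n + 5)*(n + 7)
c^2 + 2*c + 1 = (c + 1)^2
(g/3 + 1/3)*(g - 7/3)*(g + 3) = g^3/3 + 5*g^2/9 - 19*g/9 - 7/3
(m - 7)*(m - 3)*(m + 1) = m^3 - 9*m^2 + 11*m + 21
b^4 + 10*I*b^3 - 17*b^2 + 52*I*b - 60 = (b - 2*I)*(b + I)*(b + 5*I)*(b + 6*I)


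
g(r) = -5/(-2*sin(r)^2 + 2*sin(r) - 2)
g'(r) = -5*(4*sin(r)*cos(r) - 2*cos(r))/(-2*sin(r)^2 + 2*sin(r) - 2)^2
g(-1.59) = 0.83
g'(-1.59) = -0.02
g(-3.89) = 3.19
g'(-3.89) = 1.08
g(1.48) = 2.51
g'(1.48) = -0.23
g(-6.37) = 2.28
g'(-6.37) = 2.44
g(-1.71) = 0.84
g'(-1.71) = -0.12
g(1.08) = 2.79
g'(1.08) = -1.12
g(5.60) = 1.23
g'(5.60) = 1.06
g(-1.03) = 0.96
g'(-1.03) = 0.52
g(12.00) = 1.37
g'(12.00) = 1.31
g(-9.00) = 1.58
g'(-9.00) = -1.66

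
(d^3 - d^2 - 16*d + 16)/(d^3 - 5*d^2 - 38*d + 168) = (d^2 + 3*d - 4)/(d^2 - d - 42)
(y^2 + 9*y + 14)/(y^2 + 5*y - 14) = (y + 2)/(y - 2)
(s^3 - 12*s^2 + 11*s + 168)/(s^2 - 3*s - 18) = (s^2 - 15*s + 56)/(s - 6)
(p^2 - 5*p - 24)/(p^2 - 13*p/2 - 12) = 2*(p + 3)/(2*p + 3)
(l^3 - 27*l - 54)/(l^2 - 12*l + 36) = (l^2 + 6*l + 9)/(l - 6)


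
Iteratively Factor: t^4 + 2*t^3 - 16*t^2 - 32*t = (t + 2)*(t^3 - 16*t) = (t + 2)*(t + 4)*(t^2 - 4*t) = (t - 4)*(t + 2)*(t + 4)*(t)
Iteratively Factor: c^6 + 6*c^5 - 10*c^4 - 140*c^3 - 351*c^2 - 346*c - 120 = (c - 5)*(c^5 + 11*c^4 + 45*c^3 + 85*c^2 + 74*c + 24) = (c - 5)*(c + 1)*(c^4 + 10*c^3 + 35*c^2 + 50*c + 24) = (c - 5)*(c + 1)*(c + 3)*(c^3 + 7*c^2 + 14*c + 8) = (c - 5)*(c + 1)*(c + 3)*(c + 4)*(c^2 + 3*c + 2) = (c - 5)*(c + 1)*(c + 2)*(c + 3)*(c + 4)*(c + 1)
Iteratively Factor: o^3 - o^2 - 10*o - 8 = (o + 1)*(o^2 - 2*o - 8) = (o + 1)*(o + 2)*(o - 4)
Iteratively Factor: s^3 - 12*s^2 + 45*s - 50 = (s - 2)*(s^2 - 10*s + 25) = (s - 5)*(s - 2)*(s - 5)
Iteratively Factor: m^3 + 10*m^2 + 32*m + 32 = (m + 2)*(m^2 + 8*m + 16) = (m + 2)*(m + 4)*(m + 4)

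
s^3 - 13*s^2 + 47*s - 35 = (s - 7)*(s - 5)*(s - 1)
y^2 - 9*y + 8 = (y - 8)*(y - 1)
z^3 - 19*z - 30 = (z - 5)*(z + 2)*(z + 3)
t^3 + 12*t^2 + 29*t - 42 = (t - 1)*(t + 6)*(t + 7)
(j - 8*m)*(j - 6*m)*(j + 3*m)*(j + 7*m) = j^4 - 4*j^3*m - 71*j^2*m^2 + 186*j*m^3 + 1008*m^4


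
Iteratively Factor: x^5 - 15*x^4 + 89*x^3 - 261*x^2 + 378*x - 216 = (x - 4)*(x^4 - 11*x^3 + 45*x^2 - 81*x + 54) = (x - 4)*(x - 2)*(x^3 - 9*x^2 + 27*x - 27) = (x - 4)*(x - 3)*(x - 2)*(x^2 - 6*x + 9) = (x - 4)*(x - 3)^2*(x - 2)*(x - 3)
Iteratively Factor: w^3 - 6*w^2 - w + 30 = (w + 2)*(w^2 - 8*w + 15) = (w - 5)*(w + 2)*(w - 3)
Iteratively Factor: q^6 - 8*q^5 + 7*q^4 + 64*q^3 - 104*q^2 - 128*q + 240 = (q - 2)*(q^5 - 6*q^4 - 5*q^3 + 54*q^2 + 4*q - 120) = (q - 2)*(q + 2)*(q^4 - 8*q^3 + 11*q^2 + 32*q - 60) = (q - 3)*(q - 2)*(q + 2)*(q^3 - 5*q^2 - 4*q + 20) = (q - 3)*(q - 2)*(q + 2)^2*(q^2 - 7*q + 10) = (q - 3)*(q - 2)^2*(q + 2)^2*(q - 5)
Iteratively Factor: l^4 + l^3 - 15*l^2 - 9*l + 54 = (l - 3)*(l^3 + 4*l^2 - 3*l - 18) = (l - 3)*(l + 3)*(l^2 + l - 6) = (l - 3)*(l + 3)^2*(l - 2)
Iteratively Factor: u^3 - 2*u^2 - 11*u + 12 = (u + 3)*(u^2 - 5*u + 4) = (u - 1)*(u + 3)*(u - 4)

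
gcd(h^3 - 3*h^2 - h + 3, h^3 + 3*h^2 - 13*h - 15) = h^2 - 2*h - 3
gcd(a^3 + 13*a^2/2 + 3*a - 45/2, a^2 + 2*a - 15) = a + 5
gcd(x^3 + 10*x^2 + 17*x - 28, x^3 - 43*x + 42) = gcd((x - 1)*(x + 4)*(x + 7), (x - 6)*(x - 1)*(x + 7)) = x^2 + 6*x - 7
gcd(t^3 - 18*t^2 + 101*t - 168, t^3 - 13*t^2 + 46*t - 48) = t^2 - 11*t + 24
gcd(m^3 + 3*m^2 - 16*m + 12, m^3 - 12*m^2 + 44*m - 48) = m - 2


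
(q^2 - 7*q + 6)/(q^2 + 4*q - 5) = (q - 6)/(q + 5)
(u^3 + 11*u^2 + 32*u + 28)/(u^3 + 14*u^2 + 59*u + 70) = (u + 2)/(u + 5)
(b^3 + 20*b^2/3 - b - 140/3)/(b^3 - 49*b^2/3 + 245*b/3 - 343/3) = (b^2 + 9*b + 20)/(b^2 - 14*b + 49)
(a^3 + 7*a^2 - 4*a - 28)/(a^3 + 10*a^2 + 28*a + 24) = (a^2 + 5*a - 14)/(a^2 + 8*a + 12)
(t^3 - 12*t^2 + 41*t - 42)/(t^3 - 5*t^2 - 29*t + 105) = (t - 2)/(t + 5)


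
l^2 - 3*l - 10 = (l - 5)*(l + 2)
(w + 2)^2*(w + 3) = w^3 + 7*w^2 + 16*w + 12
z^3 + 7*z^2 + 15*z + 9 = (z + 1)*(z + 3)^2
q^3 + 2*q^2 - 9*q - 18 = (q - 3)*(q + 2)*(q + 3)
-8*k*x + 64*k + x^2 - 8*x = (-8*k + x)*(x - 8)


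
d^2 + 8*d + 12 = (d + 2)*(d + 6)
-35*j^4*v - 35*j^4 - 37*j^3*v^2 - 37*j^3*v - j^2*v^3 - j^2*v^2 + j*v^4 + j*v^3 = (-7*j + v)*(j + v)*(5*j + v)*(j*v + j)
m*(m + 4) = m^2 + 4*m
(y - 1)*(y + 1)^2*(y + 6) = y^4 + 7*y^3 + 5*y^2 - 7*y - 6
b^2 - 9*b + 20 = (b - 5)*(b - 4)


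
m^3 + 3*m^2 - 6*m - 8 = (m - 2)*(m + 1)*(m + 4)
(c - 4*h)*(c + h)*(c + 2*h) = c^3 - c^2*h - 10*c*h^2 - 8*h^3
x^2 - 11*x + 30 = (x - 6)*(x - 5)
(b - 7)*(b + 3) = b^2 - 4*b - 21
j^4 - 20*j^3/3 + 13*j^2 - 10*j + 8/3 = (j - 4)*(j - 1)^2*(j - 2/3)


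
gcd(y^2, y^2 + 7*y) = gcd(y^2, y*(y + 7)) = y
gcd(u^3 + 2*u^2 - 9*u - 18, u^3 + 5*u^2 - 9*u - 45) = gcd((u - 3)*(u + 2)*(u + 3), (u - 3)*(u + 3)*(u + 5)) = u^2 - 9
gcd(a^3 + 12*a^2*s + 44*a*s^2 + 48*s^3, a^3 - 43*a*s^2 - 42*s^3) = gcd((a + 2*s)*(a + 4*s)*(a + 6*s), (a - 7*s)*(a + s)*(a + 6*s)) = a + 6*s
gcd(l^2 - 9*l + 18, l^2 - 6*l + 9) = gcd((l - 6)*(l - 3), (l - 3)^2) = l - 3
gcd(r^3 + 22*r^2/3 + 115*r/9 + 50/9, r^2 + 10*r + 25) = r + 5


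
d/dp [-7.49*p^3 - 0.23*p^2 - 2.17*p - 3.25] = -22.47*p^2 - 0.46*p - 2.17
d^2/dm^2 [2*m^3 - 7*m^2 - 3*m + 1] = 12*m - 14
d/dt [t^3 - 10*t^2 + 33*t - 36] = 3*t^2 - 20*t + 33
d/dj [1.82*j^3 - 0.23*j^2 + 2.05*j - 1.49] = 5.46*j^2 - 0.46*j + 2.05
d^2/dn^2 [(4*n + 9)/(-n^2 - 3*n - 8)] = 2*(-(2*n + 3)^2*(4*n + 9) + 3*(4*n + 7)*(n^2 + 3*n + 8))/(n^2 + 3*n + 8)^3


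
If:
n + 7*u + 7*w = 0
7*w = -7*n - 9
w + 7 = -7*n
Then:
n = -20/21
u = 23/49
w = -1/3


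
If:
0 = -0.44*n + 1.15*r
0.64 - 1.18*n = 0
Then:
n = 0.54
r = 0.21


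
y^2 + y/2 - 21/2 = (y - 3)*(y + 7/2)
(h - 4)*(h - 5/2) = h^2 - 13*h/2 + 10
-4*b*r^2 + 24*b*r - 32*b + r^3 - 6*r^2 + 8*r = (-4*b + r)*(r - 4)*(r - 2)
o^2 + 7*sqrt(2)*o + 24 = (o + 3*sqrt(2))*(o + 4*sqrt(2))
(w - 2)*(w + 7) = w^2 + 5*w - 14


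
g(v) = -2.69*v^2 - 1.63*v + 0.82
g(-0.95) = -0.06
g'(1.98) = -12.28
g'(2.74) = -16.37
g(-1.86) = -5.45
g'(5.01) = -28.58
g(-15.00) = -579.98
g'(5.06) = -28.85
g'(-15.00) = 79.07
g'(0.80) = -5.93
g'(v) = -5.38*v - 1.63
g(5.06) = -76.30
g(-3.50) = -26.43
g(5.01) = -74.87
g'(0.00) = -1.63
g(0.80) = -2.21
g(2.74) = -23.84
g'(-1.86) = 8.38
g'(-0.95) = 3.48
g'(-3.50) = 17.20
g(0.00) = 0.82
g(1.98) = -12.95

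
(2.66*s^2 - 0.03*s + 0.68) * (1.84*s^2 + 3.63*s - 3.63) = 4.8944*s^4 + 9.6006*s^3 - 8.5135*s^2 + 2.5773*s - 2.4684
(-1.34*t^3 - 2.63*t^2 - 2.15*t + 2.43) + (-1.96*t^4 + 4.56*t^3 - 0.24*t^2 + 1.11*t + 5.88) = -1.96*t^4 + 3.22*t^3 - 2.87*t^2 - 1.04*t + 8.31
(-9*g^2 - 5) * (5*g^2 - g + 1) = -45*g^4 + 9*g^3 - 34*g^2 + 5*g - 5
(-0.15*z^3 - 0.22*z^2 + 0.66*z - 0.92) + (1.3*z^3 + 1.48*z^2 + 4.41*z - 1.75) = 1.15*z^3 + 1.26*z^2 + 5.07*z - 2.67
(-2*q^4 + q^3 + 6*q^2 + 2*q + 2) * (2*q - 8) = -4*q^5 + 18*q^4 + 4*q^3 - 44*q^2 - 12*q - 16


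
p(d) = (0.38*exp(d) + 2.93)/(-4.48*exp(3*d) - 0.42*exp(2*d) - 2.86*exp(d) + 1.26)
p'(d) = (0.38*exp(d) + 2.93)*(13.44*exp(3*d) + 0.84*exp(2*d) + 2.86*exp(d))/(-4.48*exp(3*d) - 0.42*exp(2*d) - 2.86*exp(d) + 1.26)^2 + 0.38*exp(d)/(-4.48*exp(3*d) - 0.42*exp(2*d) - 2.86*exp(d) + 1.26) = (3.4048*exp(3*d) + 39.5388*exp(2*d) + 2.4612*exp(d) + 8.8586)*exp(d)/(20.0704*exp(6*d) + 3.7632*exp(5*d) + 25.802*exp(4*d) - 8.8872*exp(3*d) + 7.1212*exp(2*d) - 7.2072*exp(d) + 1.5876)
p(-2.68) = 2.79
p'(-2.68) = 0.56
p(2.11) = -0.00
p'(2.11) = 0.01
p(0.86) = -0.06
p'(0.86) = 0.15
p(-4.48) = 2.39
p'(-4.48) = 0.07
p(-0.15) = -0.75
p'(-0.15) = 1.91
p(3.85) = -0.00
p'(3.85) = 0.00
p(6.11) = -0.00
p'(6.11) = 0.00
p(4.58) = -0.00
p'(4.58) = 0.00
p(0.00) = -0.51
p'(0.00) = 1.28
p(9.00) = 0.00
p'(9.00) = 0.00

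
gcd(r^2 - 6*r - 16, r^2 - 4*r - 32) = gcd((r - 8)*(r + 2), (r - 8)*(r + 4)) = r - 8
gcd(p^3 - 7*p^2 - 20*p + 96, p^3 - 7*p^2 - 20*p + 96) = p^3 - 7*p^2 - 20*p + 96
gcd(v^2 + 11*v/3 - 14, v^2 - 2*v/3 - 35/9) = v - 7/3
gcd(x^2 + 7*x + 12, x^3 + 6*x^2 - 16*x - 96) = x + 4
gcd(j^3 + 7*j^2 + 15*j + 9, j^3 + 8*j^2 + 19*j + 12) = j^2 + 4*j + 3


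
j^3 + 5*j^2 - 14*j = j*(j - 2)*(j + 7)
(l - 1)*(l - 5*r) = l^2 - 5*l*r - l + 5*r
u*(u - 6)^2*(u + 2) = u^4 - 10*u^3 + 12*u^2 + 72*u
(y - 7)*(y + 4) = y^2 - 3*y - 28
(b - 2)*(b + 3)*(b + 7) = b^3 + 8*b^2 + b - 42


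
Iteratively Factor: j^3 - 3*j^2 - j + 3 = (j - 3)*(j^2 - 1) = (j - 3)*(j - 1)*(j + 1)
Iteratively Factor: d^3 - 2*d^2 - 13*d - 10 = (d - 5)*(d^2 + 3*d + 2) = (d - 5)*(d + 1)*(d + 2)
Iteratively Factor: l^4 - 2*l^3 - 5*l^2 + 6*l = (l - 3)*(l^3 + l^2 - 2*l) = (l - 3)*(l - 1)*(l^2 + 2*l) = l*(l - 3)*(l - 1)*(l + 2)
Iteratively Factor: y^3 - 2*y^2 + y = (y)*(y^2 - 2*y + 1) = y*(y - 1)*(y - 1)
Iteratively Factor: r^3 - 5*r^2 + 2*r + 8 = (r + 1)*(r^2 - 6*r + 8) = (r - 2)*(r + 1)*(r - 4)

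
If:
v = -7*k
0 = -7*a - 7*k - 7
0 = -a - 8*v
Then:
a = -56/57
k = -1/57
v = 7/57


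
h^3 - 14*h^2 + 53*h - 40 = (h - 8)*(h - 5)*(h - 1)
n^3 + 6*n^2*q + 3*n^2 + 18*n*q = n*(n + 3)*(n + 6*q)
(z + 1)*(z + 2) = z^2 + 3*z + 2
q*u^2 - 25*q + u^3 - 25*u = (q + u)*(u - 5)*(u + 5)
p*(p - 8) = p^2 - 8*p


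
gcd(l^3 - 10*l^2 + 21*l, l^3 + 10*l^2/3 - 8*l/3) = l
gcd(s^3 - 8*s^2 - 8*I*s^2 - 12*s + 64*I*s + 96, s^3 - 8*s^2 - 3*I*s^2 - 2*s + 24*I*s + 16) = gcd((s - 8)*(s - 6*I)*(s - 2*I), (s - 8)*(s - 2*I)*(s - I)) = s^2 + s*(-8 - 2*I) + 16*I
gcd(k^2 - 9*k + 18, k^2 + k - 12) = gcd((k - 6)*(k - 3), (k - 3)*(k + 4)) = k - 3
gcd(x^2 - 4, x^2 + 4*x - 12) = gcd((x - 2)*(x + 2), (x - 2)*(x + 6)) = x - 2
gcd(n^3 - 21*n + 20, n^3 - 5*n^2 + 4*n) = n^2 - 5*n + 4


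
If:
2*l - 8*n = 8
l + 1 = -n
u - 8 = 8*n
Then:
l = 0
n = -1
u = 0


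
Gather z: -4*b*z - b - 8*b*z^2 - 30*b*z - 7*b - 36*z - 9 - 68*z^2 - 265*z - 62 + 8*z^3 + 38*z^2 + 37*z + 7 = -8*b + 8*z^3 + z^2*(-8*b - 30) + z*(-34*b - 264) - 64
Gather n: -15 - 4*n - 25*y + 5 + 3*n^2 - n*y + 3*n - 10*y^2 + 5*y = 3*n^2 + n*(-y - 1) - 10*y^2 - 20*y - 10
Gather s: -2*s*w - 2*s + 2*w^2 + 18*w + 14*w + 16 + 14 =s*(-2*w - 2) + 2*w^2 + 32*w + 30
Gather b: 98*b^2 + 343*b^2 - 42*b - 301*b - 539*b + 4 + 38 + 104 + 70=441*b^2 - 882*b + 216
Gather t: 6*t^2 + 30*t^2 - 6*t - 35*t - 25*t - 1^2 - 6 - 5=36*t^2 - 66*t - 12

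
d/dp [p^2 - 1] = 2*p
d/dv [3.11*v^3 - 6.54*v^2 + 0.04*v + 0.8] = 9.33*v^2 - 13.08*v + 0.04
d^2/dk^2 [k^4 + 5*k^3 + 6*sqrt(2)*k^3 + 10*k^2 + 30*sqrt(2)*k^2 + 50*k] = 12*k^2 + 30*k + 36*sqrt(2)*k + 20 + 60*sqrt(2)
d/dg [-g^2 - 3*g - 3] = -2*g - 3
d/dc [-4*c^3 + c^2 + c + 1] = -12*c^2 + 2*c + 1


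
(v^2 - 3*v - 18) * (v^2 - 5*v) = v^4 - 8*v^3 - 3*v^2 + 90*v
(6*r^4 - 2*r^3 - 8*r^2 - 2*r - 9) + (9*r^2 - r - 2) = 6*r^4 - 2*r^3 + r^2 - 3*r - 11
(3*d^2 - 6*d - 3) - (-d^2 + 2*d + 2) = 4*d^2 - 8*d - 5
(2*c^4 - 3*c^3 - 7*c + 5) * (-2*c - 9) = -4*c^5 - 12*c^4 + 27*c^3 + 14*c^2 + 53*c - 45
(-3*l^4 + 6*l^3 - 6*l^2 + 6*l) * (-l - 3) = 3*l^5 + 3*l^4 - 12*l^3 + 12*l^2 - 18*l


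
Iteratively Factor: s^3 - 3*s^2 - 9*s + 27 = (s + 3)*(s^2 - 6*s + 9) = (s - 3)*(s + 3)*(s - 3)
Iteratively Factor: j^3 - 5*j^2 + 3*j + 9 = (j + 1)*(j^2 - 6*j + 9) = (j - 3)*(j + 1)*(j - 3)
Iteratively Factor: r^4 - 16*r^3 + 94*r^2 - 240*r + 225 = (r - 5)*(r^3 - 11*r^2 + 39*r - 45) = (r - 5)*(r - 3)*(r^2 - 8*r + 15) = (r - 5)^2*(r - 3)*(r - 3)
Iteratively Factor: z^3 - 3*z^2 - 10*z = (z)*(z^2 - 3*z - 10) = z*(z + 2)*(z - 5)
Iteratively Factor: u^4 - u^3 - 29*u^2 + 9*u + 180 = (u + 3)*(u^3 - 4*u^2 - 17*u + 60) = (u - 3)*(u + 3)*(u^2 - u - 20) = (u - 3)*(u + 3)*(u + 4)*(u - 5)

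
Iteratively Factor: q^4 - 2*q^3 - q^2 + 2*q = (q - 2)*(q^3 - q) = (q - 2)*(q - 1)*(q^2 + q) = q*(q - 2)*(q - 1)*(q + 1)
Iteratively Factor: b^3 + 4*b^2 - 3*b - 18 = (b + 3)*(b^2 + b - 6) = (b - 2)*(b + 3)*(b + 3)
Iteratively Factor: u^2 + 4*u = (u + 4)*(u)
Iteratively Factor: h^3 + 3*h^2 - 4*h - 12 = (h + 3)*(h^2 - 4) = (h + 2)*(h + 3)*(h - 2)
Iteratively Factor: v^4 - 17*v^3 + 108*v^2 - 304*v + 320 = (v - 4)*(v^3 - 13*v^2 + 56*v - 80) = (v - 4)^2*(v^2 - 9*v + 20) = (v - 5)*(v - 4)^2*(v - 4)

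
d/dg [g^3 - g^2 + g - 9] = 3*g^2 - 2*g + 1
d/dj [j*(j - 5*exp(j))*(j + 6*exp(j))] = j^2*exp(j) + 3*j^2 - 60*j*exp(2*j) + 2*j*exp(j) - 30*exp(2*j)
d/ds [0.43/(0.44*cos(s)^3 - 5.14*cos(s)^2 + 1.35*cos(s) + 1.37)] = (0.5676*cos(s)^2 - 4.4204*cos(s) + 0.5805)*sin(s)/(0.44*cos(s)^3 - 5.14*cos(s)^2 + 1.35*cos(s) + 1.37)^2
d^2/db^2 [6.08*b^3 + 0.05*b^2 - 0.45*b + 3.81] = 36.48*b + 0.1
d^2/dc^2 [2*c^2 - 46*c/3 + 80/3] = 4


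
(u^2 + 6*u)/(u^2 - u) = (u + 6)/(u - 1)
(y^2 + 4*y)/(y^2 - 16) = y/(y - 4)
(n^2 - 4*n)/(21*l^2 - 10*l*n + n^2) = n*(n - 4)/(21*l^2 - 10*l*n + n^2)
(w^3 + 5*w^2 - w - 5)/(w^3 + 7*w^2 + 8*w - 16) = (w^2 + 6*w + 5)/(w^2 + 8*w + 16)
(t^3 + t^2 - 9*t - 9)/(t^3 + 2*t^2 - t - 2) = (t^2 - 9)/(t^2 + t - 2)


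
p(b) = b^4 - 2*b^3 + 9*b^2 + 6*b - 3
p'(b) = 4*b^3 - 6*b^2 + 18*b + 6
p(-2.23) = 75.28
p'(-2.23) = -108.34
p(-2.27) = 79.70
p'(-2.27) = -112.57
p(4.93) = 596.41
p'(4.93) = 428.20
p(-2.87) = 169.04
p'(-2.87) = -189.64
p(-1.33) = 12.77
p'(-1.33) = -37.96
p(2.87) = 108.92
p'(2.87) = 102.80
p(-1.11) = 5.68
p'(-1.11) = -26.84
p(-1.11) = 5.68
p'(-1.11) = -26.84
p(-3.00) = 195.00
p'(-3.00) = -210.00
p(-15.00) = 59307.00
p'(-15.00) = -15114.00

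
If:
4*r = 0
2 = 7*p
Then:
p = 2/7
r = 0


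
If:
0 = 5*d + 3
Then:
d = -3/5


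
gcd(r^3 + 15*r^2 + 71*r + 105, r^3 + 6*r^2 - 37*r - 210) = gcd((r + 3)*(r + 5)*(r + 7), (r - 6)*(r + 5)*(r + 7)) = r^2 + 12*r + 35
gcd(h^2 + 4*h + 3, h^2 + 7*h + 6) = h + 1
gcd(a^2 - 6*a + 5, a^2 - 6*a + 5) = a^2 - 6*a + 5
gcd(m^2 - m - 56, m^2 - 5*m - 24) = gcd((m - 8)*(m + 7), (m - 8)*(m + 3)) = m - 8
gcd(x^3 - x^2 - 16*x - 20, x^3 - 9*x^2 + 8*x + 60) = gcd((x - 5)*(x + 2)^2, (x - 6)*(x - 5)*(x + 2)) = x^2 - 3*x - 10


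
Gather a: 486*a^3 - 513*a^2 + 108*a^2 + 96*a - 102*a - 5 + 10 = 486*a^3 - 405*a^2 - 6*a + 5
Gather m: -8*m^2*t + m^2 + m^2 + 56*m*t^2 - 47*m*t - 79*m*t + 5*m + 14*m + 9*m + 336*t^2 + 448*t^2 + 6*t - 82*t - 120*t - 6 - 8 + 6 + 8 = m^2*(2 - 8*t) + m*(56*t^2 - 126*t + 28) + 784*t^2 - 196*t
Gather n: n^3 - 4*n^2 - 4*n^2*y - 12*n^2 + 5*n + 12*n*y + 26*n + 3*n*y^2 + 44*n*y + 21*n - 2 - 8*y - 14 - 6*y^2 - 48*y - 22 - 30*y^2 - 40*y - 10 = n^3 + n^2*(-4*y - 16) + n*(3*y^2 + 56*y + 52) - 36*y^2 - 96*y - 48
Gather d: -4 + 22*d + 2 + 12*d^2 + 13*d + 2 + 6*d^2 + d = 18*d^2 + 36*d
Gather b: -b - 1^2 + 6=5 - b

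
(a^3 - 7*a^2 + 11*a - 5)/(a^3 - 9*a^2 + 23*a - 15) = (a - 1)/(a - 3)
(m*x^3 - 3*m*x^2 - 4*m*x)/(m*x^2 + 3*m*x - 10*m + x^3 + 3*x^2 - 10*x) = m*x*(x^2 - 3*x - 4)/(m*x^2 + 3*m*x - 10*m + x^3 + 3*x^2 - 10*x)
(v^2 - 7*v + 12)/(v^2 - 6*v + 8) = (v - 3)/(v - 2)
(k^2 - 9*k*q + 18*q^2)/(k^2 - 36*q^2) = (k - 3*q)/(k + 6*q)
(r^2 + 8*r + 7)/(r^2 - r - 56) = (r + 1)/(r - 8)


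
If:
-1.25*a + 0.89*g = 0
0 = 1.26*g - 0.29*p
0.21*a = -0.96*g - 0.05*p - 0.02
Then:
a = -0.01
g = -0.02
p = -0.07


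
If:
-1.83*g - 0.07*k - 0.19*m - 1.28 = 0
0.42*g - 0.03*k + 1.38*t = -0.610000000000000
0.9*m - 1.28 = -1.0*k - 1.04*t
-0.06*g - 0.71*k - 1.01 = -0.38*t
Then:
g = -0.98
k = -1.43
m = 3.22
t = -0.18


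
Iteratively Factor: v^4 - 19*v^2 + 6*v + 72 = (v + 4)*(v^3 - 4*v^2 - 3*v + 18) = (v + 2)*(v + 4)*(v^2 - 6*v + 9) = (v - 3)*(v + 2)*(v + 4)*(v - 3)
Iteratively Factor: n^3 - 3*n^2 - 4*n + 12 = (n - 2)*(n^2 - n - 6) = (n - 2)*(n + 2)*(n - 3)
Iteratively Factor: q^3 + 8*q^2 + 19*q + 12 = (q + 1)*(q^2 + 7*q + 12) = (q + 1)*(q + 4)*(q + 3)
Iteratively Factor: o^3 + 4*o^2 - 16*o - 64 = (o + 4)*(o^2 - 16) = (o + 4)^2*(o - 4)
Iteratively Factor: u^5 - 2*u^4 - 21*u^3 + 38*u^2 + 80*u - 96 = (u - 3)*(u^4 + u^3 - 18*u^2 - 16*u + 32) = (u - 4)*(u - 3)*(u^3 + 5*u^2 + 2*u - 8) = (u - 4)*(u - 3)*(u - 1)*(u^2 + 6*u + 8) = (u - 4)*(u - 3)*(u - 1)*(u + 2)*(u + 4)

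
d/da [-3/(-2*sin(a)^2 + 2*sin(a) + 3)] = 6*(-sin(2*a) + cos(a))/(2*sin(a) + cos(2*a) + 2)^2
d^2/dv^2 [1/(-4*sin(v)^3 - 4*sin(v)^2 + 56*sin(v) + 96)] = (9*sin(v)^6 + 11*sin(v)^5 - 36*sin(v)^4 + 158*sin(v)^3 + 370*sin(v)^2 - 396*sin(v) - 440)/(4*(sin(v)^3 + sin(v)^2 - 14*sin(v) - 24)^3)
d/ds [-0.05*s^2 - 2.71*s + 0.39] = -0.1*s - 2.71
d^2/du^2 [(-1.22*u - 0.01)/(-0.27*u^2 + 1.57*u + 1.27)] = ((3.8254 - 1.9764*u)*(-0.27*u^2 + 1.57*u + 1.27) - (0.54*u - 1.57)*(1.08*u - 3.14)*(1.22*u + 0.01))/(-0.27*u^2 + 1.57*u + 1.27)^3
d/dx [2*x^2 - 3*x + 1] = 4*x - 3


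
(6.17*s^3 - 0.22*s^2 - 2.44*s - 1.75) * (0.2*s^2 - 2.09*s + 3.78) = 1.234*s^5 - 12.9393*s^4 + 23.2944*s^3 + 3.918*s^2 - 5.5657*s - 6.615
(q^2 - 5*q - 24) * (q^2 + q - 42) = q^4 - 4*q^3 - 71*q^2 + 186*q + 1008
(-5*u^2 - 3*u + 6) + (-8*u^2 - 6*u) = -13*u^2 - 9*u + 6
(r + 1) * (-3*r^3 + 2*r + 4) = -3*r^4 - 3*r^3 + 2*r^2 + 6*r + 4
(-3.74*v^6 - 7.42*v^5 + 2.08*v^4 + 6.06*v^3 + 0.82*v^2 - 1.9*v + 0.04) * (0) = 0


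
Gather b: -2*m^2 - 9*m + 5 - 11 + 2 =-2*m^2 - 9*m - 4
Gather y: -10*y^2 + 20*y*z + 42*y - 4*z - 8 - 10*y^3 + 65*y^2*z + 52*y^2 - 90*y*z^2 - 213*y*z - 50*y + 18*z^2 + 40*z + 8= -10*y^3 + y^2*(65*z + 42) + y*(-90*z^2 - 193*z - 8) + 18*z^2 + 36*z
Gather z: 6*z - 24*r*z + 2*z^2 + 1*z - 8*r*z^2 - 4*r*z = z^2*(2 - 8*r) + z*(7 - 28*r)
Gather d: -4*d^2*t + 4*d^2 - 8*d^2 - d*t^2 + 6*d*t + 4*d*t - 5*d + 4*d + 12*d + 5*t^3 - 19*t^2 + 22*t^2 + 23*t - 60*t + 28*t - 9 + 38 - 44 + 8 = d^2*(-4*t - 4) + d*(-t^2 + 10*t + 11) + 5*t^3 + 3*t^2 - 9*t - 7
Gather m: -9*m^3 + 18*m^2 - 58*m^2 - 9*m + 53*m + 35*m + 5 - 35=-9*m^3 - 40*m^2 + 79*m - 30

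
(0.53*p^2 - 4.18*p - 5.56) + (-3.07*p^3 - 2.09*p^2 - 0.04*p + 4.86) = -3.07*p^3 - 1.56*p^2 - 4.22*p - 0.699999999999999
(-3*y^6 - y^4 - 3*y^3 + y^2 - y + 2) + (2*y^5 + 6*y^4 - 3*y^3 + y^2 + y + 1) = -3*y^6 + 2*y^5 + 5*y^4 - 6*y^3 + 2*y^2 + 3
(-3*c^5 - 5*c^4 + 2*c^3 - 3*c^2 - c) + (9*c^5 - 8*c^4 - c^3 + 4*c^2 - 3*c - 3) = 6*c^5 - 13*c^4 + c^3 + c^2 - 4*c - 3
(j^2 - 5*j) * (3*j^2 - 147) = 3*j^4 - 15*j^3 - 147*j^2 + 735*j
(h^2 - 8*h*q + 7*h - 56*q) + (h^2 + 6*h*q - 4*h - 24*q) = 2*h^2 - 2*h*q + 3*h - 80*q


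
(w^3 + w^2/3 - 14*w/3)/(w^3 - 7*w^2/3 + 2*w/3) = (3*w + 7)/(3*w - 1)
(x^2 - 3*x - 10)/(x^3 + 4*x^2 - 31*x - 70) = 1/(x + 7)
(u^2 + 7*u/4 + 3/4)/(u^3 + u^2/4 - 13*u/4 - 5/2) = (4*u + 3)/(4*u^2 - 3*u - 10)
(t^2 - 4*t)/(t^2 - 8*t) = (t - 4)/(t - 8)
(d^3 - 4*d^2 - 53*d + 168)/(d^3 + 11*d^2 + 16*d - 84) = (d^2 - 11*d + 24)/(d^2 + 4*d - 12)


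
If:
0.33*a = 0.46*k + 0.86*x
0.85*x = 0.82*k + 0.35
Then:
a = 4.0509977827051*x - 0.594974131559497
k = 1.03658536585366*x - 0.426829268292683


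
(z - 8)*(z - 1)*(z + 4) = z^3 - 5*z^2 - 28*z + 32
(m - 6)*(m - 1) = m^2 - 7*m + 6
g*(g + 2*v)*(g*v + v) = g^3*v + 2*g^2*v^2 + g^2*v + 2*g*v^2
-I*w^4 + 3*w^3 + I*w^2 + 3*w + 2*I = (w - I)*(w + I)*(w + 2*I)*(-I*w + 1)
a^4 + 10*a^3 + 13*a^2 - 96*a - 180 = (a - 3)*(a + 2)*(a + 5)*(a + 6)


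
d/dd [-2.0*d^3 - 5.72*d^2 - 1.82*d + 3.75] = -6.0*d^2 - 11.44*d - 1.82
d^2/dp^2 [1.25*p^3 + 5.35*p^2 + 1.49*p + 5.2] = 7.5*p + 10.7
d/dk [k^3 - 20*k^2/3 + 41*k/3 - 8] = 3*k^2 - 40*k/3 + 41/3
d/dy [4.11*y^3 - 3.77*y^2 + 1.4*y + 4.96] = 12.33*y^2 - 7.54*y + 1.4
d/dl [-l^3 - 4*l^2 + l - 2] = -3*l^2 - 8*l + 1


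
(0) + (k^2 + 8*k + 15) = k^2 + 8*k + 15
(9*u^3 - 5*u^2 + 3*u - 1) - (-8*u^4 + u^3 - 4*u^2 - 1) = 8*u^4 + 8*u^3 - u^2 + 3*u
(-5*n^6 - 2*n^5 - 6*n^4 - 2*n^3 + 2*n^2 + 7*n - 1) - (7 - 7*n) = -5*n^6 - 2*n^5 - 6*n^4 - 2*n^3 + 2*n^2 + 14*n - 8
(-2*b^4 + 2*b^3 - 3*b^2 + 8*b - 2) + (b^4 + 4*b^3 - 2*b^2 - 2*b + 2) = -b^4 + 6*b^3 - 5*b^2 + 6*b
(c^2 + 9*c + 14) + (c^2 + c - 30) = 2*c^2 + 10*c - 16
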